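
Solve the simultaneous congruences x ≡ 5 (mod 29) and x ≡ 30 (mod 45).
1020

Using Chinese Remainder Theorem:
M = 29 × 45 = 1305
M1 = 45, M2 = 29
y1 = 45^(-1) mod 29 = 20
y2 = 29^(-1) mod 45 = 14
x = (5×45×20 + 30×29×14) mod 1305 = 1020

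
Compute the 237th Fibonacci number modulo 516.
338

Matrix identity: Q^n = [[F_(n+1), F_n], [F_n, F_(n-1)]] with Q = [[1,1],[1,0]].
n = 237 = 11101101₂. Square-and-multiply, entries mod 516:
Q^1 = [[1,1],[1,0]]
Q^3 = (Q^1)²·Q = [[3,2],[2,1]]
Q^7 = (Q^3)²·Q = [[21,13],[13,8]]
Q^14 = (Q^7)² = [[94,377],[377,233]]
Q^29 = (Q^14)²·Q = [[248,293],[293,471]]
Q^59 = (Q^29)²·Q = [[432,293],[293,139]]
Q^118 = (Q^59)² = [[25,119],[119,422]]
Q^237 = (Q^118)²·Q = [[383,338],[338,45]]
F_237 mod 516 = Q^237[0][1] = 338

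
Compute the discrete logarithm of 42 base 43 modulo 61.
32

Baby-step giant-step with step n = ⌈√61⌉ = 8.
Baby steps 43^j mod 61 (j:value) for j=0..7: 0:1, 1:43, 2:19, 3:24, 4:56, 5:29, 6:27, 7:2.
Giant-step multiplier: 43^(-8) ≡ 43^(60-8) = 43^52 ≡ 22 (mod 61).
Giant steps γ_i = 42·22^i mod 61: γ_0=42, γ_1=9, γ_2=15, γ_3=25, γ_4=1 (in table at j=0).
x = i·n + j = 4·8 + 0 = 32.
Check: 43^32 ≡ 42 (mod 61).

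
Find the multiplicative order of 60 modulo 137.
17

137 is prime, so ord(60) divides φ(137) = 136.
Divisors of 136: 1, 2, 4, 8, 17, 34, 68, 136.
Repeated squaring: 60^1 ≡ 60, 60^2 ≡ 38, 60^4 ≡ 74, 60^8 ≡ 133, 60^16 ≡ 16, 60^32 ≡ 119, 60^64 ≡ 50, 60^128 ≡ 34 (mod 137).
Test 60^d mod 137 for each divisor d in increasing order:
60^1 ≡ 60
60^2 ≡ 38
60^4 ≡ 74
60^8 ≡ 133
60^17 = 60^16·60^1 ≡ 1  ← first divisor giving 1
The order is 17.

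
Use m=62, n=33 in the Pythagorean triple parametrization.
(2755, 4092, 4933)

Euclid's formula: a = m² - n², b = 2mn, c = m² + n²
m = 62, n = 33
a = 62² - 33² = 3844 - 1089 = 2755
b = 2 × 62 × 33 = 4092
c = 62² + 33² = 3844 + 1089 = 4933
Verification: 2755² + 4092² = 7590025 + 16744464 = 24334489 = 4933² ✓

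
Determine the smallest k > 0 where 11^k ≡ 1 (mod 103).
102

103 is prime, so ord(11) divides φ(103) = 102.
Divisors of 102: 1, 2, 3, 6, 17, 34, 51, 102.
Repeated squaring: 11^1 ≡ 11, 11^2 ≡ 18, 11^4 ≡ 15, 11^8 ≡ 19, 11^16 ≡ 52, 11^32 ≡ 26, 11^64 ≡ 58 (mod 103).
Test 11^d mod 103 for each divisor d in increasing order:
11^1 ≡ 11
11^2 ≡ 18
11^3 = 11^2·11^1 ≡ 95
11^6 = 11^4·11^2 ≡ 64
11^17 = 11^16·11^1 ≡ 57
11^34 = 11^32·11^2 ≡ 56
11^51 = 11^32·11^16·11^2·11^1 ≡ 102
11^102 = 11^64·11^32·11^4·11^2 ≡ 1  ← first divisor giving 1
The order is 102.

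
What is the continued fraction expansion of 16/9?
[1; 1, 3, 2]

Euclidean algorithm steps:
16 = 1 × 9 + 7
9 = 1 × 7 + 2
7 = 3 × 2 + 1
2 = 2 × 1 + 0
Continued fraction: [1; 1, 3, 2]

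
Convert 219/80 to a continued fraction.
[2; 1, 2, 1, 4, 4]

Euclidean algorithm steps:
219 = 2 × 80 + 59
80 = 1 × 59 + 21
59 = 2 × 21 + 17
21 = 1 × 17 + 4
17 = 4 × 4 + 1
4 = 4 × 1 + 0
Continued fraction: [2; 1, 2, 1, 4, 4]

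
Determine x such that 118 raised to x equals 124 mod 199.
94

Baby-step giant-step with step n = ⌈√199⌉ = 15.
Baby steps 118^j mod 199 (j:value) for j=0..14: 0:1, 1:118, 2:193, 3:88, 4:36, 5:69, 6:182, 7:183, 8:102, 9:96, 10:184, 11:21, 12:90, 13:73, 14:57.
Giant-step multiplier: 118^(-15) ≡ 118^(198-15) = 118^183 ≡ 194 (mod 199).
Giant steps γ_i = 124·194^i mod 199: γ_0=124, γ_1=176, γ_2=115, γ_3=22, γ_4=89, γ_5=152, γ_6=36 (in table at j=4).
x = i·n + j = 6·15 + 4 = 94.
Check: 118^94 ≡ 124 (mod 199).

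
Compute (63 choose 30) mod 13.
4

Using Lucas' theorem:
Write n=63 and k=30 in base 13:
n in base 13: [4, 11]
k in base 13: [2, 4]
C(63,30) mod 13 = ∏ C(n_i, k_i) mod 13
Digit binomials (mod 13): C(4,2) = 6; C(11,4) = 330 ≡ 5
Product: 6 × 5 = 30 ≡ 4 (mod 13)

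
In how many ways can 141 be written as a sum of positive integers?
16670689208

p(n) counts ways to write n as a sum of positive integers (order ignored).
Euler's pentagonal recurrence: p(k) = p(k-1) + p(k-2) - p(k-5) - p(k-7) + p(k-12) + p(k-15) - ... (offsets j(3j∓1)/2, signs ++--, p(0)=1, p(<0)=0).
DP table for k = 0..140: p(0)=1, p(1)=1, p(2)=2, p(3)=3, p(4)=5, p(5)=7, p(6)=11, p(7)=15, p(8)=22, p(9)=30, p(10)=42, p(11)=56, p(12)=77, p(13)=101, p(14)=135, p(15)=176, p(16)=231, p(17)=297, p(18)=385, p(19)=490, p(20)=627, p(21)=792, p(22)=1002, p(23)=1255, p(24)=1575, p(25)=1958, p(26)=2436, p(27)=3010, p(28)=3718, p(29)=4565, p(30)=5604, p(31)=6842, p(32)=8349, p(33)=10143, p(34)=12310, p(35)=14883, p(36)=17977, p(37)=21637, p(38)=26015, p(39)=31185, p(40)=37338, p(41)=44583, p(42)=53174, p(43)=63261, p(44)=75175, p(45)=89134, p(46)=105558, p(47)=124754, p(48)=147273, p(49)=173525, p(50)=204226, p(51)=239943, p(52)=281589, p(53)=329931, p(54)=386155, p(55)=451276, p(56)=526823, p(57)=614154, p(58)=715220, p(59)=831820, p(60)=966467, p(61)=1121505, p(62)=1300156, p(63)=1505499, p(64)=1741630, p(65)=2012558, p(66)=2323520, p(67)=2679689, p(68)=3087735, p(69)=3554345, p(70)=4087968, p(71)=4697205, p(72)=5392783, p(73)=6185689, p(74)=7089500, p(75)=8118264, p(76)=9289091, p(77)=10619863, p(78)=12132164, p(79)=13848650, p(80)=15796476, p(81)=18004327, p(82)=20506255, p(83)=23338469, p(84)=26543660, p(85)=30167357, p(86)=34262962, p(87)=38887673, p(88)=44108109, p(89)=49995925, p(90)=56634173, p(91)=64112359, p(92)=72533807, p(93)=82010177, p(94)=92669720, p(95)=104651419, p(96)=118114304, p(97)=133230930, p(98)=150198136, p(99)=169229875, p(100)=190569292, p(101)=214481126, p(102)=241265379, p(103)=271248950, p(104)=304801365, p(105)=342325709, p(106)=384276336, p(107)=431149389, p(108)=483502844, p(109)=541946240, p(110)=607163746, p(111)=679903203, p(112)=761002156, p(113)=851376628, p(114)=952050665, p(115)=1064144451, p(116)=1188908248, p(117)=1327710076, p(118)=1482074143, p(119)=1653668665, p(120)=1844349560, p(121)=2056148051, p(122)=2291320912, p(123)=2552338241, p(124)=2841940500, p(125)=3163127352, p(126)=3519222692, p(127)=3913864295, p(128)=4351078600, p(129)=4835271870, p(130)=5371315400, p(131)=5964539504, p(132)=6620830889, p(133)=7346629512, p(134)=8149040695, p(135)=9035836076, p(136)=10015581680, p(137)=11097645016, p(138)=12292341831, p(139)=13610949895, p(140)=15065878135.
Final step: p(141) = p(140) + p(139) - p(136) - p(134) + p(129) + p(126) - p(119) - p(115) + p(106) + p(101) - p(90) - p(84) + p(71) + p(64) - p(49) - p(41) + p(24) + p(15)
= 15065878135 + 13610949895 - 10015581680 - 8149040695 + 4835271870 + 3519222692 - 1653668665 - 1064144451 + 384276336 + 214481126 - 56634173 - 26543660 + 4697205 + 1741630 - 173525 - 44583 + 1575 + 176
= 16670689208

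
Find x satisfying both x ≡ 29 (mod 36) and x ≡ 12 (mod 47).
1469

Using Chinese Remainder Theorem:
M = 36 × 47 = 1692
M1 = 47, M2 = 36
y1 = 47^(-1) mod 36 = 23
y2 = 36^(-1) mod 47 = 17
x = (29×47×23 + 12×36×17) mod 1692 = 1469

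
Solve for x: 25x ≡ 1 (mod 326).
313

gcd(25, 326) = 1, so the inverse exists.
Extended Euclidean algorithm on (326, 25):
326 = 13 × 25 + 1  ⟹  1 = (1)·326 + (-13)·25
So (-13)·25 ≡ 1 (mod 326), i.e. 25^(-1) ≡ -13 ≡ 313 (mod 326).
Check: 25 × 313 = 7825 ≡ 1 (mod 326)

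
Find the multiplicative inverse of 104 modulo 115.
94

gcd(104, 115) = 1, so the inverse exists.
Extended Euclidean algorithm on (115, 104):
115 = 1 × 104 + 11  ⟹  11 = (1)·115 + (-1)·104
104 = 9 × 11 + 5  ⟹  5 = (-9)·115 + (10)·104
11 = 2 × 5 + 1  ⟹  1 = (19)·115 + (-21)·104
So (-21)·104 ≡ 1 (mod 115), i.e. 104^(-1) ≡ -21 ≡ 94 (mod 115).
Check: 104 × 94 = 9776 ≡ 1 (mod 115)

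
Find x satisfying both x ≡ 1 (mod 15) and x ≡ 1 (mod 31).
1

Using Chinese Remainder Theorem:
M = 15 × 31 = 465
M1 = 31, M2 = 15
y1 = 31^(-1) mod 15 = 1
y2 = 15^(-1) mod 31 = 29
x = (1×31×1 + 1×15×29) mod 465 = 1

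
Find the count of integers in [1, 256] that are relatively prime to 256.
128

256 = 2^8
φ(n) = n × ∏(1 - 1/p) for each prime p dividing n
φ(256) = 256 × (1 - 1/2) = 128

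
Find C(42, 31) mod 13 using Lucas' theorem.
0

Using Lucas' theorem:
Write n=42 and k=31 in base 13:
n in base 13: [3, 3]
k in base 13: [2, 5]
C(42,31) mod 13 = ∏ C(n_i, k_i) mod 13
Digit binomials (mod 13): C(3,2) = 3; C(3,5) = 0 (k_i > n_i)
Product: 3 × 0 = 0 ≡ 0 (mod 13)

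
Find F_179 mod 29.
2

Matrix identity: Q^n = [[F_(n+1), F_n], [F_n, F_(n-1)]] with Q = [[1,1],[1,0]].
n = 179 = 10110011₂. Square-and-multiply, entries mod 29:
Q^1 = [[1,1],[1,0]]
Q^2 = (Q^1)² = [[2,1],[1,1]]
Q^5 = (Q^2)²·Q = [[8,5],[5,3]]
Q^11 = (Q^5)²·Q = [[28,2],[2,26]]
Q^22 = (Q^11)² = [[5,21],[21,13]]
Q^44 = (Q^22)² = [[2,1],[1,1]]
Q^89 = (Q^44)²·Q = [[8,5],[5,3]]
Q^179 = (Q^89)²·Q = [[28,2],[2,26]]
F_179 mod 29 = Q^179[0][1] = 2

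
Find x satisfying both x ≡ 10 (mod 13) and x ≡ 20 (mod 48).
452

Using Chinese Remainder Theorem:
M = 13 × 48 = 624
M1 = 48, M2 = 13
y1 = 48^(-1) mod 13 = 3
y2 = 13^(-1) mod 48 = 37
x = (10×48×3 + 20×13×37) mod 624 = 452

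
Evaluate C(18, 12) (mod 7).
0

Using Lucas' theorem:
Write n=18 and k=12 in base 7:
n in base 7: [2, 4]
k in base 7: [1, 5]
C(18,12) mod 7 = ∏ C(n_i, k_i) mod 7
Digit binomials (mod 7): C(2,1) = 2; C(4,5) = 0 (k_i > n_i)
Product: 2 × 0 = 0 ≡ 0 (mod 7)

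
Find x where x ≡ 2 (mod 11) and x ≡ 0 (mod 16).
112

Using Chinese Remainder Theorem:
M = 11 × 16 = 176
M1 = 16, M2 = 11
y1 = 16^(-1) mod 11 = 9
y2 = 11^(-1) mod 16 = 3
x = (2×16×9 + 0×11×3) mod 176 = 112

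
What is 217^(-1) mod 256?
105

gcd(217, 256) = 1, so the inverse exists.
Extended Euclidean algorithm on (256, 217):
256 = 1 × 217 + 39  ⟹  39 = (1)·256 + (-1)·217
217 = 5 × 39 + 22  ⟹  22 = (-5)·256 + (6)·217
39 = 1 × 22 + 17  ⟹  17 = (6)·256 + (-7)·217
22 = 1 × 17 + 5  ⟹  5 = (-11)·256 + (13)·217
17 = 3 × 5 + 2  ⟹  2 = (39)·256 + (-46)·217
5 = 2 × 2 + 1  ⟹  1 = (-89)·256 + (105)·217
So (105)·217 ≡ 1 (mod 256), i.e. 217^(-1) ≡ 105 (mod 256).
Check: 217 × 105 = 22785 ≡ 1 (mod 256)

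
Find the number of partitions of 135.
9035836076

p(n) counts ways to write n as a sum of positive integers (order ignored).
Euler's pentagonal recurrence: p(k) = p(k-1) + p(k-2) - p(k-5) - p(k-7) + p(k-12) + p(k-15) - ... (offsets j(3j∓1)/2, signs ++--, p(0)=1, p(<0)=0).
DP table for k = 0..134: p(0)=1, p(1)=1, p(2)=2, p(3)=3, p(4)=5, p(5)=7, p(6)=11, p(7)=15, p(8)=22, p(9)=30, p(10)=42, p(11)=56, p(12)=77, p(13)=101, p(14)=135, p(15)=176, p(16)=231, p(17)=297, p(18)=385, p(19)=490, p(20)=627, p(21)=792, p(22)=1002, p(23)=1255, p(24)=1575, p(25)=1958, p(26)=2436, p(27)=3010, p(28)=3718, p(29)=4565, p(30)=5604, p(31)=6842, p(32)=8349, p(33)=10143, p(34)=12310, p(35)=14883, p(36)=17977, p(37)=21637, p(38)=26015, p(39)=31185, p(40)=37338, p(41)=44583, p(42)=53174, p(43)=63261, p(44)=75175, p(45)=89134, p(46)=105558, p(47)=124754, p(48)=147273, p(49)=173525, p(50)=204226, p(51)=239943, p(52)=281589, p(53)=329931, p(54)=386155, p(55)=451276, p(56)=526823, p(57)=614154, p(58)=715220, p(59)=831820, p(60)=966467, p(61)=1121505, p(62)=1300156, p(63)=1505499, p(64)=1741630, p(65)=2012558, p(66)=2323520, p(67)=2679689, p(68)=3087735, p(69)=3554345, p(70)=4087968, p(71)=4697205, p(72)=5392783, p(73)=6185689, p(74)=7089500, p(75)=8118264, p(76)=9289091, p(77)=10619863, p(78)=12132164, p(79)=13848650, p(80)=15796476, p(81)=18004327, p(82)=20506255, p(83)=23338469, p(84)=26543660, p(85)=30167357, p(86)=34262962, p(87)=38887673, p(88)=44108109, p(89)=49995925, p(90)=56634173, p(91)=64112359, p(92)=72533807, p(93)=82010177, p(94)=92669720, p(95)=104651419, p(96)=118114304, p(97)=133230930, p(98)=150198136, p(99)=169229875, p(100)=190569292, p(101)=214481126, p(102)=241265379, p(103)=271248950, p(104)=304801365, p(105)=342325709, p(106)=384276336, p(107)=431149389, p(108)=483502844, p(109)=541946240, p(110)=607163746, p(111)=679903203, p(112)=761002156, p(113)=851376628, p(114)=952050665, p(115)=1064144451, p(116)=1188908248, p(117)=1327710076, p(118)=1482074143, p(119)=1653668665, p(120)=1844349560, p(121)=2056148051, p(122)=2291320912, p(123)=2552338241, p(124)=2841940500, p(125)=3163127352, p(126)=3519222692, p(127)=3913864295, p(128)=4351078600, p(129)=4835271870, p(130)=5371315400, p(131)=5964539504, p(132)=6620830889, p(133)=7346629512, p(134)=8149040695.
Final step: p(135) = p(134) + p(133) - p(130) - p(128) + p(123) + p(120) - p(113) - p(109) + p(100) + p(95) - p(84) - p(78) + p(65) + p(58) - p(43) - p(35) + p(18) + p(9)
= 8149040695 + 7346629512 - 5371315400 - 4351078600 + 2552338241 + 1844349560 - 851376628 - 541946240 + 190569292 + 104651419 - 26543660 - 12132164 + 2012558 + 715220 - 63261 - 14883 + 385 + 30
= 9035836076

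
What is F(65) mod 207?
148

Matrix identity: Q^n = [[F_(n+1), F_n], [F_n, F_(n-1)]] with Q = [[1,1],[1,0]].
n = 65 = 1000001₂. Square-and-multiply, entries mod 207:
Q^1 = [[1,1],[1,0]]
Q^2 = (Q^1)² = [[2,1],[1,1]]
Q^4 = (Q^2)² = [[5,3],[3,2]]
Q^8 = (Q^4)² = [[34,21],[21,13]]
Q^16 = (Q^8)² = [[148,159],[159,196]]
Q^32 = (Q^16)² = [[196,48],[48,148]]
Q^65 = (Q^32)²·Q = [[100,148],[148,159]]
F_65 mod 207 = Q^65[0][1] = 148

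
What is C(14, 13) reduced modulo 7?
0

Using Lucas' theorem:
Write n=14 and k=13 in base 7:
n in base 7: [2, 0]
k in base 7: [1, 6]
C(14,13) mod 7 = ∏ C(n_i, k_i) mod 7
Digit binomials (mod 7): C(2,1) = 2; C(0,6) = 0 (k_i > n_i)
Product: 2 × 0 = 0 ≡ 0 (mod 7)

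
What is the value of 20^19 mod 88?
16

Repeated squaring. Binary of 19 = 10011.
20^1 ≡ 20 (mod 88); 20^2 ≡ 48 (mod 88); 20^4 ≡ 16 (mod 88); 20^8 ≡ 80 (mod 88); 20^16 ≡ 64 (mod 88)
20^19 = 20^1 × 20^2 × 20^16 ≡ 16 (mod 88)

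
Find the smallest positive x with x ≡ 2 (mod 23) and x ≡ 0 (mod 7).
140

Using Chinese Remainder Theorem:
M = 23 × 7 = 161
M1 = 7, M2 = 23
y1 = 7^(-1) mod 23 = 10
y2 = 23^(-1) mod 7 = 4
x = (2×7×10 + 0×23×4) mod 161 = 140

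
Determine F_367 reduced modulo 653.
97

Matrix identity: Q^n = [[F_(n+1), F_n], [F_n, F_(n-1)]] with Q = [[1,1],[1,0]].
n = 367 = 101101111₂. Square-and-multiply, entries mod 653:
Q^1 = [[1,1],[1,0]]
Q^2 = (Q^1)² = [[2,1],[1,1]]
Q^5 = (Q^2)²·Q = [[8,5],[5,3]]
Q^11 = (Q^5)²·Q = [[144,89],[89,55]]
Q^22 = (Q^11)² = [[578,80],[80,498]]
Q^45 = (Q^22)²·Q = [[155,271],[271,537]]
Q^91 = (Q^45)²·Q = [[290,169],[169,121]]
Q^183 = (Q^91)²·Q = [[586,345],[345,241]]
Q^367 = (Q^183)²·Q = [[51,97],[97,607]]
F_367 mod 653 = Q^367[0][1] = 97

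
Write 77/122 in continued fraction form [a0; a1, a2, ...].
[0; 1, 1, 1, 2, 2, 6]

Euclidean algorithm steps:
77 = 0 × 122 + 77
122 = 1 × 77 + 45
77 = 1 × 45 + 32
45 = 1 × 32 + 13
32 = 2 × 13 + 6
13 = 2 × 6 + 1
6 = 6 × 1 + 0
Continued fraction: [0; 1, 1, 1, 2, 2, 6]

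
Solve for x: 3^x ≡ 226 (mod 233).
106

Baby-step giant-step with step n = ⌈√233⌉ = 16.
Baby steps 3^j mod 233 (j:value) for j=0..15: 0:1, 1:3, 2:9, 3:27, 4:81, 5:10, 6:30, 7:90, 8:37, 9:111, 10:100, 11:67, 12:201, 13:137, 14:178, 15:68.
Giant-step multiplier: 3^(-16) ≡ 3^(232-16) = 3^216 ≡ 8 (mod 233).
Giant steps γ_i = 226·8^i mod 233: γ_0=226, γ_1=177, γ_2=18, γ_3=144, γ_4=220, γ_5=129, γ_6=100 (in table at j=10).
x = i·n + j = 6·16 + 10 = 106.
Check: 3^106 ≡ 226 (mod 233).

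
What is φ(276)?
88

276 = 2^2 × 3 × 23
φ(n) = n × ∏(1 - 1/p) for each prime p dividing n
φ(276) = 276 × (1 - 1/2) × (1 - 1/3) × (1 - 1/23) = 88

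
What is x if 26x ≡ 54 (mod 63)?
x ≡ 36 (mod 63)

gcd(26, 63) = 1, which divides 54, so solutions exist.
Find 26^(-1) mod 63 by the extended Euclidean algorithm:
63 = 2 × 26 + 11  ⟹  11 = (1)·63 + (-2)·26
26 = 2 × 11 + 4  ⟹  4 = (-2)·63 + (5)·26
11 = 2 × 4 + 3  ⟹  3 = (5)·63 + (-12)·26
4 = 1 × 3 + 1  ⟹  1 = (-7)·63 + (17)·26
So (17)·26 ≡ 1 (mod 63), i.e. 26^(-1) ≡ 17 (mod 63).
x ≡ 17 × 54 = 918 ≡ 36 (mod 63).
Check: 26 × 36 = 936 ≡ 54 (mod 63).
Unique solution: x ≡ 36 (mod 63)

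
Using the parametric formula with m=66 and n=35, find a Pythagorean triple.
(3131, 4620, 5581)

Euclid's formula: a = m² - n², b = 2mn, c = m² + n²
m = 66, n = 35
a = 66² - 35² = 4356 - 1225 = 3131
b = 2 × 66 × 35 = 4620
c = 66² + 35² = 4356 + 1225 = 5581
Verification: 3131² + 4620² = 9803161 + 21344400 = 31147561 = 5581² ✓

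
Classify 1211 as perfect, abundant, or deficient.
deficient

Proper divisors of 1211: sum = 1 + 7 + 173 = 181
Since 181 < 1211, 1211 is deficient.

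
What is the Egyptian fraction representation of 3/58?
1/20 + 1/580

Greedy algorithm:
3/58: ceiling(58/3) = 20, use 1/20
1/580: ceiling(580/1) = 580, use 1/580
Result: 3/58 = 1/20 + 1/580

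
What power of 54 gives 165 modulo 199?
112

Baby-step giant-step with step n = ⌈√199⌉ = 15.
Baby steps 54^j mod 199 (j:value) for j=0..14: 0:1, 1:54, 2:130, 3:55, 4:184, 5:185, 6:40, 7:170, 8:26, 9:11, 10:196, 11:37, 12:8, 13:34, 14:45.
Giant-step multiplier: 54^(-15) ≡ 54^(198-15) = 54^183 ≡ 109 (mod 199).
Giant steps γ_i = 165·109^i mod 199: γ_0=165, γ_1=75, γ_2=16, γ_3=152, γ_4=51, γ_5=186, γ_6=175, γ_7=170 (in table at j=7).
x = i·n + j = 7·15 + 7 = 112.
Check: 54^112 ≡ 165 (mod 199).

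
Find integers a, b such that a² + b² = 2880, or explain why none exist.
24² + 48² (a=24, b=48)

Factorization: 2880 = 2^6 × 3^2 × 5
By Fermat: n is sum of two squares iff every prime p ≡ 3 (mod 4) appears to even power.
All primes ≡ 3 (mod 4) appear to even power.
Search a = 0, 1, 2, … for 2880 - a² a perfect square: first hit at a = 24: 2880 - 576 = 2304 = 48².
2880 = 24² + 48² = 576 + 2304 ✓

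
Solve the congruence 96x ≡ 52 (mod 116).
x ≡ 9 (mod 29)

gcd(96, 116) = 4, which divides 52, so solutions exist.
Divide through by 4: 24x ≡ 13 (mod 29).
Find 24^(-1) mod 29 by the extended Euclidean algorithm:
29 = 1 × 24 + 5  ⟹  5 = (1)·29 + (-1)·24
24 = 4 × 5 + 4  ⟹  4 = (-4)·29 + (5)·24
5 = 1 × 4 + 1  ⟹  1 = (5)·29 + (-6)·24
So (-6)·24 ≡ 1 (mod 29), i.e. 24^(-1) ≡ -6 ≡ 23 (mod 29).
x ≡ 23 × 13 = 299 ≡ 9 (mod 29).
Check: 96 × 9 = 864 ≡ 52 (mod 116).
x ≡ 9 (mod 29), giving 4 solutions mod 116.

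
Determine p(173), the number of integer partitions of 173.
362326859895

p(n) counts ways to write n as a sum of positive integers (order ignored).
Euler's pentagonal recurrence: p(k) = p(k-1) + p(k-2) - p(k-5) - p(k-7) + p(k-12) + p(k-15) - ... (offsets j(3j∓1)/2, signs ++--, p(0)=1, p(<0)=0).
DP table for k = 0..172: p(0)=1, p(1)=1, p(2)=2, p(3)=3, p(4)=5, p(5)=7, p(6)=11, p(7)=15, p(8)=22, p(9)=30, p(10)=42, p(11)=56, p(12)=77, p(13)=101, p(14)=135, p(15)=176, p(16)=231, p(17)=297, p(18)=385, p(19)=490, p(20)=627, p(21)=792, p(22)=1002, p(23)=1255, p(24)=1575, p(25)=1958, p(26)=2436, p(27)=3010, p(28)=3718, p(29)=4565, p(30)=5604, p(31)=6842, p(32)=8349, p(33)=10143, p(34)=12310, p(35)=14883, p(36)=17977, p(37)=21637, p(38)=26015, p(39)=31185, p(40)=37338, p(41)=44583, p(42)=53174, p(43)=63261, p(44)=75175, p(45)=89134, p(46)=105558, p(47)=124754, p(48)=147273, p(49)=173525, p(50)=204226, p(51)=239943, p(52)=281589, p(53)=329931, p(54)=386155, p(55)=451276, p(56)=526823, p(57)=614154, p(58)=715220, p(59)=831820, p(60)=966467, p(61)=1121505, p(62)=1300156, p(63)=1505499, p(64)=1741630, p(65)=2012558, p(66)=2323520, p(67)=2679689, p(68)=3087735, p(69)=3554345, p(70)=4087968, p(71)=4697205, p(72)=5392783, p(73)=6185689, p(74)=7089500, p(75)=8118264, p(76)=9289091, p(77)=10619863, p(78)=12132164, p(79)=13848650, p(80)=15796476, p(81)=18004327, p(82)=20506255, p(83)=23338469, p(84)=26543660, p(85)=30167357, p(86)=34262962, p(87)=38887673, p(88)=44108109, p(89)=49995925, p(90)=56634173, p(91)=64112359, p(92)=72533807, p(93)=82010177, p(94)=92669720, p(95)=104651419, p(96)=118114304, p(97)=133230930, p(98)=150198136, p(99)=169229875, p(100)=190569292, p(101)=214481126, p(102)=241265379, p(103)=271248950, p(104)=304801365, p(105)=342325709, p(106)=384276336, p(107)=431149389, p(108)=483502844, p(109)=541946240, p(110)=607163746, p(111)=679903203, p(112)=761002156, p(113)=851376628, p(114)=952050665, p(115)=1064144451, p(116)=1188908248, p(117)=1327710076, p(118)=1482074143, p(119)=1653668665, p(120)=1844349560, p(121)=2056148051, p(122)=2291320912, p(123)=2552338241, p(124)=2841940500, p(125)=3163127352, p(126)=3519222692, p(127)=3913864295, p(128)=4351078600, p(129)=4835271870, p(130)=5371315400, p(131)=5964539504, p(132)=6620830889, p(133)=7346629512, p(134)=8149040695, p(135)=9035836076, p(136)=10015581680, p(137)=11097645016, p(138)=12292341831, p(139)=13610949895, p(140)=15065878135, p(141)=16670689208, p(142)=18440293320, p(143)=20390982757, p(144)=22540654445, p(145)=24908858009, p(146)=27517052599, p(147)=30388671978, p(148)=33549419497, p(149)=37027355200, p(150)=40853235313, p(151)=45060624582, p(152)=49686288421, p(153)=54770336324, p(154)=60356673280, p(155)=66493182097, p(156)=73232243759, p(157)=80630964769, p(158)=88751778802, p(159)=97662728555, p(160)=107438159466, p(161)=118159068427, p(162)=129913904637, p(163)=142798995930, p(164)=156919475295, p(165)=172389800255, p(166)=189334822579, p(167)=207890420102, p(168)=228204732751, p(169)=250438925115, p(170)=274768617130, p(171)=301384802048, p(172)=330495499613.
Final step: p(173) = p(172) + p(171) - p(168) - p(166) + p(161) + p(158) - p(151) - p(147) + p(138) + p(133) - p(122) - p(116) + p(103) + p(96) - p(81) - p(73) + p(56) + p(47) - p(28) - p(18)
= 330495499613 + 301384802048 - 228204732751 - 189334822579 + 118159068427 + 88751778802 - 45060624582 - 30388671978 + 12292341831 + 7346629512 - 2291320912 - 1188908248 + 271248950 + 118114304 - 18004327 - 6185689 + 526823 + 124754 - 3718 - 385
= 362326859895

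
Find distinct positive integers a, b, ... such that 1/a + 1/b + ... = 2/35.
1/18 + 1/630

Greedy algorithm:
2/35: ceiling(35/2) = 18, use 1/18
1/630: ceiling(630/1) = 630, use 1/630
Result: 2/35 = 1/18 + 1/630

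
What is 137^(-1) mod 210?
23

gcd(137, 210) = 1, so the inverse exists.
Extended Euclidean algorithm on (210, 137):
210 = 1 × 137 + 73  ⟹  73 = (1)·210 + (-1)·137
137 = 1 × 73 + 64  ⟹  64 = (-1)·210 + (2)·137
73 = 1 × 64 + 9  ⟹  9 = (2)·210 + (-3)·137
64 = 7 × 9 + 1  ⟹  1 = (-15)·210 + (23)·137
So (23)·137 ≡ 1 (mod 210), i.e. 137^(-1) ≡ 23 (mod 210).
Check: 137 × 23 = 3151 ≡ 1 (mod 210)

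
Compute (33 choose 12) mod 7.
4

Using Lucas' theorem:
Write n=33 and k=12 in base 7:
n in base 7: [4, 5]
k in base 7: [1, 5]
C(33,12) mod 7 = ∏ C(n_i, k_i) mod 7
Digit binomials (mod 7): C(4,1) = 4; C(5,5) = 1
Product: 4 × 1 = 4 ≡ 4 (mod 7)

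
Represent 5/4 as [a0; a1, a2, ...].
[1; 4]

Euclidean algorithm steps:
5 = 1 × 4 + 1
4 = 4 × 1 + 0
Continued fraction: [1; 4]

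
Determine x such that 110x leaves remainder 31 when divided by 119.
x ≡ 23 (mod 119)

gcd(110, 119) = 1, which divides 31, so solutions exist.
Find 110^(-1) mod 119 by the extended Euclidean algorithm:
119 = 1 × 110 + 9  ⟹  9 = (1)·119 + (-1)·110
110 = 12 × 9 + 2  ⟹  2 = (-12)·119 + (13)·110
9 = 4 × 2 + 1  ⟹  1 = (49)·119 + (-53)·110
So (-53)·110 ≡ 1 (mod 119), i.e. 110^(-1) ≡ -53 ≡ 66 (mod 119).
x ≡ 66 × 31 = 2046 ≡ 23 (mod 119).
Check: 110 × 23 = 2530 ≡ 31 (mod 119).
Unique solution: x ≡ 23 (mod 119)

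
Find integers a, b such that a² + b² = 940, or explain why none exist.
Not possible

Factorization: 940 = 2^2 × 5 × 47
By Fermat: n is sum of two squares iff every prime p ≡ 3 (mod 4) appears to even power.
Prime(s) ≡ 3 (mod 4) with odd exponent: [(47, 1)]
Therefore 940 cannot be expressed as a² + b².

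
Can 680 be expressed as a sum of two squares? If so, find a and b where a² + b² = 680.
2² + 26² (a=2, b=26)

Factorization: 680 = 2^3 × 5 × 17
By Fermat: n is sum of two squares iff every prime p ≡ 3 (mod 4) appears to even power.
All primes ≡ 3 (mod 4) appear to even power.
Search a = 0, 1, 2, … for 680 - a² a perfect square: first hit at a = 2: 680 - 4 = 676 = 26².
680 = 2² + 26² = 4 + 676 ✓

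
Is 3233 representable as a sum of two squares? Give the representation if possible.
23² + 52² (a=23, b=52)

Factorization: 3233 = 53 × 61
By Fermat: n is sum of two squares iff every prime p ≡ 3 (mod 4) appears to even power.
All primes ≡ 3 (mod 4) appear to even power.
Search a = 0, 1, 2, … for 3233 - a² a perfect square: first hit at a = 23: 3233 - 529 = 2704 = 52².
3233 = 23² + 52² = 529 + 2704 ✓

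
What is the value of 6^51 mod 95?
11

Repeated squaring. Binary of 51 = 110011.
6^1 ≡ 6 (mod 95); 6^2 ≡ 36 (mod 95); 6^4 ≡ 61 (mod 95); 6^8 ≡ 16 (mod 95); 6^16 ≡ 66 (mod 95); 6^32 ≡ 81 (mod 95)
6^51 = 6^1 × 6^2 × 6^16 × 6^32 ≡ 11 (mod 95)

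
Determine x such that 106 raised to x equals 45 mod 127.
73

Baby-step giant-step with step n = ⌈√127⌉ = 12.
Baby steps 106^j mod 127 (j:value) for j=0..11: 0:1, 1:106, 2:60, 3:10, 4:44, 5:92, 6:100, 7:59, 8:31, 9:111, 10:82, 11:56.
Giant-step multiplier: 106^(-12) ≡ 106^(126-12) = 106^114 ≡ 50 (mod 127).
Giant steps γ_i = 45·50^i mod 127: γ_0=45, γ_1=91, γ_2=105, γ_3=43, γ_4=118, γ_5=58, γ_6=106 (in table at j=1).
x = i·n + j = 6·12 + 1 = 73.
Check: 106^73 ≡ 45 (mod 127).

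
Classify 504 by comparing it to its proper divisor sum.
abundant

Proper divisors of 504: sum = 1 + 2 + 3 + 4 + 6 + 7 + 8 + 9 + ... + 84 + 126 + 168 + 252 (23 divisors) = 1056
Since 1056 > 504, 504 is abundant.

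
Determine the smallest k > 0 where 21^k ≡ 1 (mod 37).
18

37 is prime, so ord(21) divides φ(37) = 36.
Divisors of 36: 1, 2, 3, 4, 6, 9, 12, 18, 36.
Repeated squaring: 21^1 ≡ 21, 21^2 ≡ 34, 21^4 ≡ 9, 21^8 ≡ 7, 21^16 ≡ 12, 21^32 ≡ 33 (mod 37).
Test 21^d mod 37 for each divisor d in increasing order:
21^1 ≡ 21
21^2 ≡ 34
21^3 = 21^2·21^1 ≡ 11
21^4 ≡ 9
21^6 = 21^4·21^2 ≡ 10
21^9 = 21^8·21^1 ≡ 36
21^12 = 21^8·21^4 ≡ 26
21^18 = 21^16·21^2 ≡ 1  ← first divisor giving 1
The order is 18.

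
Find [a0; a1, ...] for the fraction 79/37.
[2; 7, 2, 2]

Euclidean algorithm steps:
79 = 2 × 37 + 5
37 = 7 × 5 + 2
5 = 2 × 2 + 1
2 = 2 × 1 + 0
Continued fraction: [2; 7, 2, 2]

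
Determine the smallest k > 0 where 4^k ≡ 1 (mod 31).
5

31 is prime, so ord(4) divides φ(31) = 30.
Divisors of 30: 1, 2, 3, 5, 6, 10, 15, 30.
Repeated squaring: 4^1 ≡ 4, 4^2 ≡ 16, 4^4 ≡ 8, 4^8 ≡ 2, 4^16 ≡ 4 (mod 31).
Test 4^d mod 31 for each divisor d in increasing order:
4^1 ≡ 4
4^2 ≡ 16
4^3 = 4^2·4^1 ≡ 2
4^5 = 4^4·4^1 ≡ 1  ← first divisor giving 1
The order is 5.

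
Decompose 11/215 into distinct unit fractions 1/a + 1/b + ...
1/20 + 1/860

Greedy algorithm:
11/215: ceiling(215/11) = 20, use 1/20
1/860: ceiling(860/1) = 860, use 1/860
Result: 11/215 = 1/20 + 1/860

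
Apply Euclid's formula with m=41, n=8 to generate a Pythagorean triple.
(1617, 656, 1745)

Euclid's formula: a = m² - n², b = 2mn, c = m² + n²
m = 41, n = 8
a = 41² - 8² = 1681 - 64 = 1617
b = 2 × 41 × 8 = 656
c = 41² + 8² = 1681 + 64 = 1745
Verification: 1617² + 656² = 2614689 + 430336 = 3045025 = 1745² ✓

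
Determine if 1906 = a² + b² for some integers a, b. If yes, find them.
15² + 41² (a=15, b=41)

Factorization: 1906 = 2 × 953
By Fermat: n is sum of two squares iff every prime p ≡ 3 (mod 4) appears to even power.
All primes ≡ 3 (mod 4) appear to even power.
Search a = 0, 1, 2, … for 1906 - a² a perfect square: first hit at a = 15: 1906 - 225 = 1681 = 41².
1906 = 15² + 41² = 225 + 1681 ✓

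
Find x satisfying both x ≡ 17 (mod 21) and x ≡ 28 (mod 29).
521

Using Chinese Remainder Theorem:
M = 21 × 29 = 609
M1 = 29, M2 = 21
y1 = 29^(-1) mod 21 = 8
y2 = 21^(-1) mod 29 = 18
x = (17×29×8 + 28×21×18) mod 609 = 521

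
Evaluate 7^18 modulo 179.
139

Repeated squaring. Binary of 18 = 10010.
7^1 ≡ 7 (mod 179); 7^2 ≡ 49 (mod 179); 7^4 ≡ 74 (mod 179); 7^8 ≡ 106 (mod 179); 7^16 ≡ 138 (mod 179)
7^18 = 7^2 × 7^16 ≡ 139 (mod 179)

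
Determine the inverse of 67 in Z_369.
358

gcd(67, 369) = 1, so the inverse exists.
Extended Euclidean algorithm on (369, 67):
369 = 5 × 67 + 34  ⟹  34 = (1)·369 + (-5)·67
67 = 1 × 34 + 33  ⟹  33 = (-1)·369 + (6)·67
34 = 1 × 33 + 1  ⟹  1 = (2)·369 + (-11)·67
So (-11)·67 ≡ 1 (mod 369), i.e. 67^(-1) ≡ -11 ≡ 358 (mod 369).
Check: 67 × 358 = 23986 ≡ 1 (mod 369)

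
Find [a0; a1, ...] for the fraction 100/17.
[5; 1, 7, 2]

Euclidean algorithm steps:
100 = 5 × 17 + 15
17 = 1 × 15 + 2
15 = 7 × 2 + 1
2 = 2 × 1 + 0
Continued fraction: [5; 1, 7, 2]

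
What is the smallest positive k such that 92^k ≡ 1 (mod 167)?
166

167 is prime, so ord(92) divides φ(167) = 166.
Divisors of 166: 1, 2, 83, 166.
Repeated squaring: 92^1 ≡ 92, 92^2 ≡ 114, 92^4 ≡ 137, 92^8 ≡ 65, 92^16 ≡ 50, 92^32 ≡ 162, 92^64 ≡ 25, 92^128 ≡ 124 (mod 167).
Test 92^d mod 167 for each divisor d in increasing order:
92^1 ≡ 92
92^2 ≡ 114
92^83 = 92^64·92^16·92^2·92^1 ≡ 166
92^166 = 92^128·92^32·92^4·92^2 ≡ 1  ← first divisor giving 1
The order is 166.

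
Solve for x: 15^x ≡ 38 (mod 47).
3

Baby-step giant-step with step n = ⌈√47⌉ = 7.
Baby steps 15^j mod 47 (j:value) for j=0..6: 0:1, 1:15, 2:37, 3:38, 4:6, 5:43, 6:34.
h = 38 is already in the table at j=3, so x = 3.
Check: 15^3 ≡ 38 (mod 47).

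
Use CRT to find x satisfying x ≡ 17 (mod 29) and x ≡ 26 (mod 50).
626

Using Chinese Remainder Theorem:
M = 29 × 50 = 1450
M1 = 50, M2 = 29
y1 = 50^(-1) mod 29 = 18
y2 = 29^(-1) mod 50 = 19
x = (17×50×18 + 26×29×19) mod 1450 = 626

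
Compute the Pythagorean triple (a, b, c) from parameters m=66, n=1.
(4355, 132, 4357)

Euclid's formula: a = m² - n², b = 2mn, c = m² + n²
m = 66, n = 1
a = 66² - 1² = 4356 - 1 = 4355
b = 2 × 66 × 1 = 132
c = 66² + 1² = 4356 + 1 = 4357
Verification: 4355² + 132² = 18966025 + 17424 = 18983449 = 4357² ✓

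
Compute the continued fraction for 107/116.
[0; 1, 11, 1, 8]

Euclidean algorithm steps:
107 = 0 × 116 + 107
116 = 1 × 107 + 9
107 = 11 × 9 + 8
9 = 1 × 8 + 1
8 = 8 × 1 + 0
Continued fraction: [0; 1, 11, 1, 8]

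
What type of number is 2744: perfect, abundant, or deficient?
abundant

Proper divisors of 2744: sum = 1 + 2 + 4 + 7 + 8 + 14 + 28 + 49 + 56 + 98 + 196 + 343 + 392 + 686 + 1372 = 3256
Since 3256 > 2744, 2744 is abundant.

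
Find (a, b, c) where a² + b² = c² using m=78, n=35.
(4859, 5460, 7309)

Euclid's formula: a = m² - n², b = 2mn, c = m² + n²
m = 78, n = 35
a = 78² - 35² = 6084 - 1225 = 4859
b = 2 × 78 × 35 = 5460
c = 78² + 35² = 6084 + 1225 = 7309
Verification: 4859² + 5460² = 23609881 + 29811600 = 53421481 = 7309² ✓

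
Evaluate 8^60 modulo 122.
62

Repeated squaring. Binary of 60 = 111100.
8^1 ≡ 8 (mod 122); 8^2 ≡ 64 (mod 122); 8^4 ≡ 70 (mod 122); 8^8 ≡ 20 (mod 122); 8^16 ≡ 34 (mod 122); 8^32 ≡ 58 (mod 122)
8^60 = 8^4 × 8^8 × 8^16 × 8^32 ≡ 62 (mod 122)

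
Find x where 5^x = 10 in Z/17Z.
7

Baby-step giant-step with step n = ⌈√17⌉ = 5.
Baby steps 5^j mod 17 (j:value) for j=0..4: 0:1, 1:5, 2:8, 3:6, 4:13.
Giant-step multiplier: 5^(-5) ≡ 5^(16-5) = 5^11 ≡ 11 (mod 17).
Giant steps γ_i = 10·11^i mod 17: γ_0=10, γ_1=8 (in table at j=2).
x = i·n + j = 1·5 + 2 = 7.
Check: 5^7 ≡ 10 (mod 17).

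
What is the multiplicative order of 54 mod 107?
106

107 is prime, so ord(54) divides φ(107) = 106.
Divisors of 106: 1, 2, 53, 106.
Repeated squaring: 54^1 ≡ 54, 54^2 ≡ 27, 54^4 ≡ 87, 54^8 ≡ 79, 54^16 ≡ 35, 54^32 ≡ 48, 54^64 ≡ 57 (mod 107).
Test 54^d mod 107 for each divisor d in increasing order:
54^1 ≡ 54
54^2 ≡ 27
54^53 = 54^32·54^16·54^4·54^1 ≡ 106
54^106 = 54^64·54^32·54^8·54^2 ≡ 1  ← first divisor giving 1
The order is 106.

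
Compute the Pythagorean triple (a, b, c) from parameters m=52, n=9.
(2623, 936, 2785)

Euclid's formula: a = m² - n², b = 2mn, c = m² + n²
m = 52, n = 9
a = 52² - 9² = 2704 - 81 = 2623
b = 2 × 52 × 9 = 936
c = 52² + 9² = 2704 + 81 = 2785
Verification: 2623² + 936² = 6880129 + 876096 = 7756225 = 2785² ✓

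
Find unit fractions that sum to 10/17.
1/2 + 1/12 + 1/204

Greedy algorithm:
10/17: ceiling(17/10) = 2, use 1/2
3/34: ceiling(34/3) = 12, use 1/12
1/204: ceiling(204/1) = 204, use 1/204
Result: 10/17 = 1/2 + 1/12 + 1/204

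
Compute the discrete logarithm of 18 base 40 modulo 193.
166

Baby-step giant-step with step n = ⌈√193⌉ = 14.
Baby steps 40^j mod 193 (j:value) for j=0..13: 0:1, 1:40, 2:56, 3:117, 4:48, 5:183, 6:179, 7:19, 8:181, 9:99, 10:100, 11:140, 12:3, 13:120.
Giant-step multiplier: 40^(-14) ≡ 40^(192-14) = 40^178 ≡ 54 (mod 193).
Giant steps γ_i = 18·54^i mod 193: γ_0=18, γ_1=7, γ_2=185, γ_3=147, γ_4=25, γ_5=192, γ_6=139, γ_7=172, γ_8=24, γ_9=138, γ_10=118, γ_11=3 (in table at j=12).
x = i·n + j = 11·14 + 12 = 166.
Check: 40^166 ≡ 18 (mod 193).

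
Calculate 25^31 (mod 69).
52

Repeated squaring. Binary of 31 = 11111.
25^1 ≡ 25 (mod 69); 25^2 ≡ 4 (mod 69); 25^4 ≡ 16 (mod 69); 25^8 ≡ 49 (mod 69); 25^16 ≡ 55 (mod 69)
25^31 = 25^1 × 25^2 × 25^4 × 25^8 × 25^16 ≡ 52 (mod 69)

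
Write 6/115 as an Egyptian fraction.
1/20 + 1/460

Greedy algorithm:
6/115: ceiling(115/6) = 20, use 1/20
1/460: ceiling(460/1) = 460, use 1/460
Result: 6/115 = 1/20 + 1/460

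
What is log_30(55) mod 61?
53

Baby-step giant-step with step n = ⌈√61⌉ = 8.
Baby steps 30^j mod 61 (j:value) for j=0..7: 0:1, 1:30, 2:46, 3:38, 4:42, 5:40, 6:41, 7:10.
Giant-step multiplier: 30^(-8) ≡ 30^(60-8) = 30^52 ≡ 12 (mod 61).
Giant steps γ_i = 55·12^i mod 61: γ_0=55, γ_1=50, γ_2=51, γ_3=2, γ_4=24, γ_5=44, γ_6=40 (in table at j=5).
x = i·n + j = 6·8 + 5 = 53.
Check: 30^53 ≡ 55 (mod 61).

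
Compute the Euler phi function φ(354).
116

354 = 2 × 3 × 59
φ(n) = n × ∏(1 - 1/p) for each prime p dividing n
φ(354) = 354 × (1 - 1/2) × (1 - 1/3) × (1 - 1/59) = 116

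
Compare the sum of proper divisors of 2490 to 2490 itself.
abundant

Proper divisors of 2490: sum = 1 + 2 + 3 + 5 + 6 + 10 + 15 + 30 + 83 + 166 + 249 + 415 + 498 + 830 + 1245 = 3558
Since 3558 > 2490, 2490 is abundant.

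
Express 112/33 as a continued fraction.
[3; 2, 1, 1, 6]

Euclidean algorithm steps:
112 = 3 × 33 + 13
33 = 2 × 13 + 7
13 = 1 × 7 + 6
7 = 1 × 6 + 1
6 = 6 × 1 + 0
Continued fraction: [3; 2, 1, 1, 6]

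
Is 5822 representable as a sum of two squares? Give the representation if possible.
Not possible

Factorization: 5822 = 2 × 41 × 71
By Fermat: n is sum of two squares iff every prime p ≡ 3 (mod 4) appears to even power.
Prime(s) ≡ 3 (mod 4) with odd exponent: [(71, 1)]
Therefore 5822 cannot be expressed as a² + b².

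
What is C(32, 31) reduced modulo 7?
4

Using Lucas' theorem:
Write n=32 and k=31 in base 7:
n in base 7: [4, 4]
k in base 7: [4, 3]
C(32,31) mod 7 = ∏ C(n_i, k_i) mod 7
Digit binomials (mod 7): C(4,4) = 1; C(4,3) = 4
Product: 1 × 4 = 4 ≡ 4 (mod 7)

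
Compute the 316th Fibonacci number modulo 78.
21

Matrix identity: Q^n = [[F_(n+1), F_n], [F_n, F_(n-1)]] with Q = [[1,1],[1,0]].
n = 316 = 100111100₂. Square-and-multiply, entries mod 78:
Q^1 = [[1,1],[1,0]]
Q^2 = (Q^1)² = [[2,1],[1,1]]
Q^4 = (Q^2)² = [[5,3],[3,2]]
Q^9 = (Q^4)²·Q = [[55,34],[34,21]]
Q^19 = (Q^9)²·Q = [[57,47],[47,10]]
Q^39 = (Q^19)²·Q = [[27,76],[76,29]]
Q^79 = (Q^39)²·Q = [[75,31],[31,44]]
Q^158 = (Q^79)² = [[34,23],[23,11]]
Q^316 = (Q^158)² = [[47,21],[21,26]]
F_316 mod 78 = Q^316[0][1] = 21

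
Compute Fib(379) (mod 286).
155

Matrix identity: Q^n = [[F_(n+1), F_n], [F_n, F_(n-1)]] with Q = [[1,1],[1,0]].
n = 379 = 101111011₂. Square-and-multiply, entries mod 286:
Q^1 = [[1,1],[1,0]]
Q^2 = (Q^1)² = [[2,1],[1,1]]
Q^5 = (Q^2)²·Q = [[8,5],[5,3]]
Q^11 = (Q^5)²·Q = [[144,89],[89,55]]
Q^23 = (Q^11)²·Q = [[36,57],[57,265]]
Q^47 = (Q^23)²·Q = [[252,255],[255,283]]
Q^94 = (Q^47)² = [[115,3],[3,112]]
Q^189 = (Q^94)²·Q = [[187,78],[78,109]]
Q^379 = (Q^189)²·Q = [[77,155],[155,208]]
F_379 mod 286 = Q^379[0][1] = 155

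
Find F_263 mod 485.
382

Matrix identity: Q^n = [[F_(n+1), F_n], [F_n, F_(n-1)]] with Q = [[1,1],[1,0]].
n = 263 = 100000111₂. Square-and-multiply, entries mod 485:
Q^1 = [[1,1],[1,0]]
Q^2 = (Q^1)² = [[2,1],[1,1]]
Q^4 = (Q^2)² = [[5,3],[3,2]]
Q^8 = (Q^4)² = [[34,21],[21,13]]
Q^16 = (Q^8)² = [[142,17],[17,125]]
Q^32 = (Q^16)² = [[83,174],[174,394]]
Q^65 = (Q^32)²·Q = [[368,305],[305,63]]
Q^131 = (Q^65)²·Q = [[34,14],[14,20]]
Q^263 = (Q^131)²·Q = [[168,382],[382,271]]
F_263 mod 485 = Q^263[0][1] = 382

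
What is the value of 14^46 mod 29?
9

Repeated squaring. Binary of 46 = 101110.
14^1 ≡ 14 (mod 29); 14^2 ≡ 22 (mod 29); 14^4 ≡ 20 (mod 29); 14^8 ≡ 23 (mod 29); 14^16 ≡ 7 (mod 29); 14^32 ≡ 20 (mod 29)
14^46 = 14^2 × 14^4 × 14^8 × 14^32 ≡ 9 (mod 29)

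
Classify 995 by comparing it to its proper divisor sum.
deficient

Proper divisors of 995: sum = 1 + 5 + 199 = 205
Since 205 < 995, 995 is deficient.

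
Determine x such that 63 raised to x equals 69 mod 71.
47

Baby-step giant-step with step n = ⌈√71⌉ = 9.
Baby steps 63^j mod 71 (j:value) for j=0..8: 0:1, 1:63, 2:64, 3:56, 4:49, 5:34, 6:12, 7:46, 8:58.
Giant-step multiplier: 63^(-9) ≡ 63^(70-9) = 63^61 ≡ 28 (mod 71).
Giant steps γ_i = 69·28^i mod 71: γ_0=69, γ_1=15, γ_2=65, γ_3=45, γ_4=53, γ_5=64 (in table at j=2).
x = i·n + j = 5·9 + 2 = 47.
Check: 63^47 ≡ 69 (mod 71).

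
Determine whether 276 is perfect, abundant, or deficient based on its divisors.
abundant

Proper divisors of 276: sum = 1 + 2 + 3 + 4 + 6 + 12 + 23 + 46 + 69 + 92 + 138 = 396
Since 396 > 276, 276 is abundant.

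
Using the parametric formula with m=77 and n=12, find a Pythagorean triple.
(5785, 1848, 6073)

Euclid's formula: a = m² - n², b = 2mn, c = m² + n²
m = 77, n = 12
a = 77² - 12² = 5929 - 144 = 5785
b = 2 × 77 × 12 = 1848
c = 77² + 12² = 5929 + 144 = 6073
Verification: 5785² + 1848² = 33466225 + 3415104 = 36881329 = 6073² ✓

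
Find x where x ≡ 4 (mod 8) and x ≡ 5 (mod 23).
28

Using Chinese Remainder Theorem:
M = 8 × 23 = 184
M1 = 23, M2 = 8
y1 = 23^(-1) mod 8 = 7
y2 = 8^(-1) mod 23 = 3
x = (4×23×7 + 5×8×3) mod 184 = 28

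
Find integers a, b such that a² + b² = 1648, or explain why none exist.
Not possible

Factorization: 1648 = 2^4 × 103
By Fermat: n is sum of two squares iff every prime p ≡ 3 (mod 4) appears to even power.
Prime(s) ≡ 3 (mod 4) with odd exponent: [(103, 1)]
Therefore 1648 cannot be expressed as a² + b².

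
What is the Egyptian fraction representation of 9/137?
1/16 + 1/314 + 1/114715 + 1/39478478960

Greedy algorithm:
9/137: ceiling(137/9) = 16, use 1/16
7/2192: ceiling(2192/7) = 314, use 1/314
3/344144: ceiling(344144/3) = 114715, use 1/114715
1/39478478960: ceiling(39478478960/1) = 39478478960, use 1/39478478960
Result: 9/137 = 1/16 + 1/314 + 1/114715 + 1/39478478960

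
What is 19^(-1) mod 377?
258

gcd(19, 377) = 1, so the inverse exists.
Extended Euclidean algorithm on (377, 19):
377 = 19 × 19 + 16  ⟹  16 = (1)·377 + (-19)·19
19 = 1 × 16 + 3  ⟹  3 = (-1)·377 + (20)·19
16 = 5 × 3 + 1  ⟹  1 = (6)·377 + (-119)·19
So (-119)·19 ≡ 1 (mod 377), i.e. 19^(-1) ≡ -119 ≡ 258 (mod 377).
Check: 19 × 258 = 4902 ≡ 1 (mod 377)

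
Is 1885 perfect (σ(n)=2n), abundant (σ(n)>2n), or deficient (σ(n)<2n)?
deficient

Proper divisors of 1885: sum = 1 + 5 + 13 + 29 + 65 + 145 + 377 = 635
Since 635 < 1885, 1885 is deficient.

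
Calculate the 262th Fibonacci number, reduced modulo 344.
343

Matrix identity: Q^n = [[F_(n+1), F_n], [F_n, F_(n-1)]] with Q = [[1,1],[1,0]].
n = 262 = 100000110₂. Square-and-multiply, entries mod 344:
Q^1 = [[1,1],[1,0]]
Q^2 = (Q^1)² = [[2,1],[1,1]]
Q^4 = (Q^2)² = [[5,3],[3,2]]
Q^8 = (Q^4)² = [[34,21],[21,13]]
Q^16 = (Q^8)² = [[221,299],[299,266]]
Q^32 = (Q^16)² = [[298,101],[101,197]]
Q^65 = (Q^32)²·Q = [[48,277],[277,115]]
Q^131 = (Q^65)²·Q = [[0,257],[257,87]]
Q^262 = (Q^131)² = [[1,343],[343,2]]
F_262 mod 344 = Q^262[0][1] = 343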